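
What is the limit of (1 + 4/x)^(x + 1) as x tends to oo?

The base → 1 and the exponent → ∞: a 1^∞ form.
Take logarithms: (x + 1)·ln(1 + 4/x). Since ln(1+u) ~ u for small u, this behaves like (x)·(4/x) → 4.
So the limit is e^(4).

e^(4)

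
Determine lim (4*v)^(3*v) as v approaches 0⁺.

Base → 0⁺ and exponent → 0⁺: a 0^0 form.
Take logs: 3v·ln(4v). This is 0·(−∞); rewriting as ln(4v)/(1/(3v)) and applying L'Hôpital gives 0.
Hence the limit is e^0 = 1.

1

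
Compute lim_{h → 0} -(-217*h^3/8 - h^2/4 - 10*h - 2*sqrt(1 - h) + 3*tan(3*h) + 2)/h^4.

-5/64

Substitution gives 0/0; apply L'Hôpital's rule 4 times.
After differentiating numerator and denominator 4 times the quotient is (5832*tan(3*h)^3/cos(3*h)^2 + 3888*tan(3*h)/cos(3*h)^2 + 15/(8*(1 - h)^(7/2)))/(-24); at h = 0 this is -5/64.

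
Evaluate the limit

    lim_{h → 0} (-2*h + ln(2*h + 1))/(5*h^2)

Direct substitution gives 0/0.
Apply L'Hôpital: lim (-2 + 2/(2*h + 1))/(10*h), still 0/0.
After 2 applications of L'Hôpital's rule the quotient is (-4/(2*h + 1)^2)/(10); substituting h = 0 gives -2/5.

-2/5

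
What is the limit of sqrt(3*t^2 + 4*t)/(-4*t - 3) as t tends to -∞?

For large |t|, √(3*t^2 + 4*t) ≈ √3·|t| and the denominator ≈ -4t.
Since t → −∞, |t| = −t, giving −√3/(-4) = √(3)/4.

√(3)/4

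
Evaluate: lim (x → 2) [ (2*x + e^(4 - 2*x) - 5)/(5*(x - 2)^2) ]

2/5

Direct substitution gives 0/0.
Apply L'Hôpital: lim (2 - 2*e^(4 - 2*x))/(10*x - 20), still 0/0.
After 2 applications of L'Hôpital's rule the quotient is (4*e^(4 - 2*x))/(10); substituting x = 2 gives 2/5.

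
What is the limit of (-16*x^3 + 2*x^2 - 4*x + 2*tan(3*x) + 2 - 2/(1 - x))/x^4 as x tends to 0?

Substitution gives 0/0 (the numerator vanishes to order 4).
Expand each term to order x^4: the coefficient of x^4 in 2·tan(3x) is 0 and in -2·1/(1 - x) is -2.
Lower-order terms cancel with the polynomial part, so the numerator is (-2)·x^4 + o(x^4), and the limit is (-2)/(1) = -2.

-2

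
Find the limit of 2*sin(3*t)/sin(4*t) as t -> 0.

Substitution gives 0/0.
Divide numerator and denominator by t: sin(3t)/t → 3 and sin(4t)/t → 4, so the limit is 2·3/4 = 3/2.

3/2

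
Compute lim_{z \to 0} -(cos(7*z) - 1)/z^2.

Direct substitution gives 0/0.
Apply L'Hôpital: lim (-7*sin(7*z))/(-2*z), still 0/0.
After 2 applications of L'Hôpital's rule the quotient is (-49*cos(7*z))/(-2); substituting z = 0 gives 49/2.

49/2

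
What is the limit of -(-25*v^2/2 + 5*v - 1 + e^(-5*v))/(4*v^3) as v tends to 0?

125/24

Direct substitution gives 0/0.
Apply L'Hôpital: lim (-25*v + 5 - 5*e^(-5*v))/(-12*v^2), still 0/0.
Apply L'Hôpital: lim (-25 + 25*e^(-5*v))/(-24*v), still 0/0.
After 3 applications of L'Hôpital's rule the quotient is (-125*e^(-5*v))/(-24); substituting v = 0 gives 125/24.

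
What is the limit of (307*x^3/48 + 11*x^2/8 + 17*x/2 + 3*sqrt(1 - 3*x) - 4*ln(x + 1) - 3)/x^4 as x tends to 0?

-1087/128

Substitution gives 0/0; apply L'Hôpital's rule 4 times.
After differentiating numerator and denominator 4 times the quotient is (24/(x + 1)^4 - 3645/(16*(1 - 3*x)^(7/2)))/(24); at x = 0 this is -1087/128.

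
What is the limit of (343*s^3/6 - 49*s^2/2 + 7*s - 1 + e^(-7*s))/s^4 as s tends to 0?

2401/24

Direct substitution gives 0/0.
Apply L'Hôpital: lim (343*s^2/2 - 49*s + 7 - 7*e^(-7*s))/(4*s^3), still 0/0.
Apply L'Hôpital: lim (343*s - 49 + 49*e^(-7*s))/(12*s^2), still 0/0.
Apply L'Hôpital: lim (343 - 343*e^(-7*s))/(24*s), still 0/0.
After 4 applications of L'Hôpital's rule the quotient is (2401*e^(-7*s))/(24); substituting s = 0 gives 2401/24.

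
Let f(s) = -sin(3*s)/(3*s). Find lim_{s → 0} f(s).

Substitution gives 0/0.
Write it as (3/(-3))·sin(3s)/(3s); since sin(u)/u → 1, the limit is -1.

-1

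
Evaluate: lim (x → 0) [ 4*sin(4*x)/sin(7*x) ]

16/7

Substitution gives 0/0.
Divide numerator and denominator by x: sin(4x)/x → 4 and sin(7x)/x → 7, so the limit is 4·4/7 = 16/7.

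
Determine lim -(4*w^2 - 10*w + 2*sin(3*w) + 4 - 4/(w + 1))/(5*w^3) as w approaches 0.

1

Substitution gives 0/0; apply L'Hôpital's rule 3 times.
After differentiating numerator and denominator 3 times the quotient is (-54*cos(3*w) + 24/(w + 1)^4)/(-30); at w = 0 this is 1.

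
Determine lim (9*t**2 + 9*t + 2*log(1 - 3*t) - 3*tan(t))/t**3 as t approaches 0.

Substitution gives 0/0; apply L'Hôpital's rule 3 times.
After differentiating numerator and denominator 3 times the quotient is (12/cos(t)^2 - 18/cos(t)^4 + 108/(3*t - 1)^3)/(6); at t = 0 this is -19.

-19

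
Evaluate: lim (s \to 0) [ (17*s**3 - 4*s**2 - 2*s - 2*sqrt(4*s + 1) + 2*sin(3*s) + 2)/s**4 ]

20

Substitution gives 0/0 (the numerator vanishes to order 4).
Expand each term to order s^4: the coefficient of s^4 in -2·√(1 + 4s) is 20 and in 2·sin(3s) is 0.
Lower-order terms cancel with the polynomial part, so the numerator is (20)·s^4 + o(s^4), and the limit is (20)/(1) = 20.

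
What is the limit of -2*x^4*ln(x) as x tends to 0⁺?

This is a 0·(−∞) form. Rewrite as -2·ln(x) / x^(−4) and apply L'Hôpital:
the derivative quotient is -2·(1/x) / (−4·x^(−5)) = (2/4)·x^4 → 0.

0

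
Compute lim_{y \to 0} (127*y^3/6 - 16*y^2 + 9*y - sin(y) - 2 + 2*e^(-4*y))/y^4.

64/3

Substitution gives 0/0 (the numerator vanishes to order 4).
Expand each term to order y^4: the coefficient of y^4 in −sin(y) is 0 and in 2·e^(-4y) is 64/3.
Lower-order terms cancel with the polynomial part, so the numerator is (64/3)·y^4 + o(y^4), and the limit is (64/3)/(1) = 64/3.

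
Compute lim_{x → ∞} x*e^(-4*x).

Write as x^1/e^{4x}, an ∞/∞ form.
Exponential growth dominates any polynomial, so repeated L'Hôpital (or the standard result) gives 0.

0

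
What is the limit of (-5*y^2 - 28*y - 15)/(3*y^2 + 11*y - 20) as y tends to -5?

Since y = -5 makes numerator and denominator zero, (y + 5) divides both.
Cancelling it gives (-5*y - 3)/(3*y - 4); now plug in y = -5 to get -22/19.

-22/19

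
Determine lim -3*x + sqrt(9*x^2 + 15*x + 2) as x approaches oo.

5/2

An ∞ − ∞ form. Rationalising with the conjugate, the difference becomes (15x + 2) / (√(9*x^2 + 15*x + 2) + 3x).
For large x the denominator behaves like 2·3x, so the quotient tends to 15/6 = 5/2.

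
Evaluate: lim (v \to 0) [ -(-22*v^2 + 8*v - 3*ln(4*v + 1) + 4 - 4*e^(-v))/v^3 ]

190/3

Substitution gives 0/0; apply L'Hôpital's rule 3 times.
After differentiating numerator and denominator 3 times the quotient is (4*e^(-v) - 384/(4*v + 1)^3)/(-6); at v = 0 this is 190/3.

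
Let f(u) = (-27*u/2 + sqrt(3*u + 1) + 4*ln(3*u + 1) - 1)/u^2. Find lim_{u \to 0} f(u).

Substitution gives 0/0 (the numerator vanishes to order 2).
Expand each term to order u^2: the coefficient of u^2 in √(1 + 3u) is -9/8 and in 4·ln(1 + 3u) is -18.
Lower-order terms cancel with the polynomial part, so the numerator is (-153/8)·u^2 + o(u^2), and the limit is (-153/8)/(1) = -153/8.

-153/8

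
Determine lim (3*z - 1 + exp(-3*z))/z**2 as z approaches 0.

Direct substitution gives 0/0.
Apply L'Hôpital: lim (3 - 3*e^(-3*z))/(2*z), still 0/0.
After 2 applications of L'Hôpital's rule the quotient is (9*e^(-3*z))/(2); substituting z = 0 gives 9/2.

9/2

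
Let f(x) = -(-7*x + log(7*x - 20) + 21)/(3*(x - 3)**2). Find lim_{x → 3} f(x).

Direct substitution gives 0/0.
Apply L'Hôpital: lim (-7 + 7/(7*x - 20))/(18 - 6*x), still 0/0.
After 2 applications of L'Hôpital's rule the quotient is (-49/(7*x - 20)^2)/(-6); substituting x = 3 gives 49/6.

49/6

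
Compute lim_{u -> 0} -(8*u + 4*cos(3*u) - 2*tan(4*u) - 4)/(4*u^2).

9/2

Substitution gives 0/0 (the numerator vanishes to order 2).
Expand each term to order u^2: the coefficient of u^2 in 4·cos(3u) is -18 and in -2·tan(4u) is 0.
Lower-order terms cancel with the polynomial part, so the numerator is (-18)·u^2 + o(u^2), and the limit is (-18)/(-4) = 9/2.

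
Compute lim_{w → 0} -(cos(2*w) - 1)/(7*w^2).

2/7

Direct substitution gives 0/0.
Apply L'Hôpital: lim (-2*sin(2*w))/(-14*w), still 0/0.
After 2 applications of L'Hôpital's rule the quotient is (-4*cos(2*w))/(-14); substituting w = 0 gives 2/7.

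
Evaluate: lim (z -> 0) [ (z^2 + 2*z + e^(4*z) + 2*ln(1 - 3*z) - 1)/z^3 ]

Substitution gives 0/0; apply L'Hôpital's rule 3 times.
After differentiating numerator and denominator 3 times the quotient is (64*e^(4*z) + 108/(3*z - 1)^3)/(6); at z = 0 this is -22/3.

-22/3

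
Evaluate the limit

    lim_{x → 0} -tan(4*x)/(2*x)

-2

Substitution gives 0/0.
Since tan(u)/u → 1 as u → 0, tan(4x)/(4x) → 1 and the limit is 4/(-2) = -2.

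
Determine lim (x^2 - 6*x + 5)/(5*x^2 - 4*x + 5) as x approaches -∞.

Numerator and denominator both have degree 2.
Dividing every term by x^2, all lower-order terms vanish and the limit is the ratio of leading coefficients, 1/(5) = 1/5.

1/5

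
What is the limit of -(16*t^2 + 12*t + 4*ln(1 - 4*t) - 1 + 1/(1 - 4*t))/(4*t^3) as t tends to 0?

Substitution gives 0/0; apply L'Hôpital's rule 3 times.
After differentiating numerator and denominator 3 times the quotient is (128*(16*t - 1)/(4*t - 1)^4)/(-24); at t = 0 this is 16/3.

16/3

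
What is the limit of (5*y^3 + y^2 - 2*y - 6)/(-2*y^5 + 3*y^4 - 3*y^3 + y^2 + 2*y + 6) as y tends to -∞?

The denominator has degree 5 and the numerator degree 3. Dividing numerator and denominator by y^5 sends every term to 0 except the leading denominator term, so the limit is 0.

0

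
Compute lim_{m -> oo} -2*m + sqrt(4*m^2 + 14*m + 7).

7/2

This has the form ∞ − ∞. Multiply and divide by the conjugate √(4*m^2 + 14*m + 7) + 2m.
That gives (14m + 7) / (√(4*m^2 + 14*m + 7) + 2m).
Divide numerator and denominator by m: the limit is 14/(2·2) = 7/2.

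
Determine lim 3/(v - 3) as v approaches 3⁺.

∞

As v → 3⁺, (v - 3) → 0⁺, so (v - 3)^1 → 0⁺ and 3/(v - 3)^1 → ∞.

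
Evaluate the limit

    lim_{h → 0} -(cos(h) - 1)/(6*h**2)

1/12

Direct substitution gives 0/0.
Apply L'Hôpital: lim (-sin(h))/(-12*h), still 0/0.
After 2 applications of L'Hôpital's rule the quotient is (-cos(h))/(-12); substituting h = 0 gives 1/12.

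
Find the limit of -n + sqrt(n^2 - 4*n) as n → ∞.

This has the form ∞ − ∞. Multiply and divide by the conjugate √(n^2 - 4*n) + n.
That gives (-4n) / (√(n^2 - 4*n) + n).
Divide numerator and denominator by n: the limit is -4/(2·1) = -2.

-2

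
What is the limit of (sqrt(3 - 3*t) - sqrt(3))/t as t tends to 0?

-√(3)/2

A 0/0 form; rationalise with √(3 - 3t) + √3. This collapses the numerator to -3t, leaving -3/(√(3 - 3t) + √3) → -3/(2√3) = -√(3)/2.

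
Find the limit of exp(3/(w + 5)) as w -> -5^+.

∞

As w → -5⁺, 3/(w + 5) → +∞, so e^(3/(w + 5)) → ∞.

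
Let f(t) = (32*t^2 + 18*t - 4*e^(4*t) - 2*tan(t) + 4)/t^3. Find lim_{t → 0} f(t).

-130/3

Substitution gives 0/0 (the numerator vanishes to order 3).
Expand each term to order t^3: the coefficient of t^3 in -2·tan(t) is -2/3 and in -4·e^(4t) is -128/3.
Lower-order terms cancel with the polynomial part, so the numerator is (-130/3)·t^3 + o(t^3), and the limit is (-130/3)/(1) = -130/3.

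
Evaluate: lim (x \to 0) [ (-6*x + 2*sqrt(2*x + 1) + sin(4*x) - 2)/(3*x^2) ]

-1/3

Substitution gives 0/0 (the numerator vanishes to order 2).
Expand each term to order x^2: the coefficient of x^2 in 2·√(1 + 2x) is -1 and in sin(4x) is 0.
Lower-order terms cancel with the polynomial part, so the numerator is (-1)·x^2 + o(x^2), and the limit is (-1)/(3) = -1/3.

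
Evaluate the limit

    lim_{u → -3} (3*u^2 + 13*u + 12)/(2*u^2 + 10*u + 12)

At u = -3 both the top and bottom vanish — a removable singularity. Factoring out (u + 3) from each leaves (3*u + 4)/(2*u + 4), which at u = -3 equals 5/2.

5/2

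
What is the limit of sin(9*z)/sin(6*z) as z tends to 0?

Substitution gives 0/0.
Divide numerator and denominator by z: sin(9z)/z → 9 and sin(6z)/z → 6, so the limit is 1·9/6 = 3/2.

3/2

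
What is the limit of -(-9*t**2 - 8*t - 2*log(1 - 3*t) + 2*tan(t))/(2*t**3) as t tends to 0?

Substitution gives 0/0 (the numerator vanishes to order 3).
Expand each term to order t^3: the coefficient of t^3 in -2·ln(1 - 3t) is 18 and in 2·tan(t) is 2/3.
Lower-order terms cancel with the polynomial part, so the numerator is (56/3)·t^3 + o(t^3), and the limit is (56/3)/(-2) = -28/3.

-28/3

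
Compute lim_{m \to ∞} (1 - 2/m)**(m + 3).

e^(-2)

Let L be the limit and take ln: ln L = lim (m + 3)·ln(1 - 2/m) = lim (m + 3)·(-2/m + O(1/m²)) = -2.
Hence L = e^(-2).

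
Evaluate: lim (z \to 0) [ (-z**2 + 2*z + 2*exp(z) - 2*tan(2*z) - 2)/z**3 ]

Substitution gives 0/0 (the numerator vanishes to order 3).
Expand each term to order z^3: the coefficient of z^3 in -2·tan(2z) is -16/3 and in 2·e^(z) is 1/3.
Lower-order terms cancel with the polynomial part, so the numerator is (-5)·z^3 + o(z^3), and the limit is (-5)/(1) = -5.

-5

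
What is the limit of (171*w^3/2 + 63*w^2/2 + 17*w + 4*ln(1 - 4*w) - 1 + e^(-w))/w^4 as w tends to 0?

Substitution gives 0/0; apply L'Hôpital's rule 4 times.
After differentiating numerator and denominator 4 times the quotient is (e^(-w) - 6144/(4*w - 1)^4)/(24); at w = 0 this is -6143/24.

-6143/24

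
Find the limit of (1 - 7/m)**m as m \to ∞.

Let L be the limit and take ln: ln L = lim (m)·ln(1 - 7/m) = lim (m)·(-7/m + O(1/m²)) = -7.
Hence L = e^(-7).

e^(-7)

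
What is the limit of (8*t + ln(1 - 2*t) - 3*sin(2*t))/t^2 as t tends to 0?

Substitution gives 0/0 (the numerator vanishes to order 2).
Expand each term to order t^2: the coefficient of t^2 in ln(1 - 2t) is -2 and in -3·sin(2t) is 0.
Lower-order terms cancel with the polynomial part, so the numerator is (-2)·t^2 + o(t^2), and the limit is (-2)/(1) = -2.

-2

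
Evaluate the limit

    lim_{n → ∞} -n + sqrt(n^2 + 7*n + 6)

7/2

This has the form ∞ − ∞. Multiply and divide by the conjugate √(n^2 + 7*n + 6) + n.
That gives (7n + 6) / (√(n^2 + 7*n + 6) + n).
Divide numerator and denominator by n: the limit is 7/(2·1) = 7/2.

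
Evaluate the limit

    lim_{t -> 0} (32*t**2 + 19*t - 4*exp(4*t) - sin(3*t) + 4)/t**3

Substitution gives 0/0; apply L'Hôpital's rule 3 times.
After differentiating numerator and denominator 3 times the quotient is (-256*e^(4*t) + 27*cos(3*t))/(6); at t = 0 this is -229/6.

-229/6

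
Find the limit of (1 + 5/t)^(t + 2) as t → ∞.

e^(5)

Let L be the limit and take ln: ln L = lim (t + 2)·ln(1 + 5/t) = lim (t + 2)·(5/t + O(1/t²)) = 5.
Hence L = e^(5).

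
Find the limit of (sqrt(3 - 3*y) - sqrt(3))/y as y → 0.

-√(3)/2

A 0/0 form; rationalise with √(3 - 3y) + √3. This collapses the numerator to -3y, leaving -3/(√(3 - 3y) + √3) → -3/(2√3) = -√(3)/2.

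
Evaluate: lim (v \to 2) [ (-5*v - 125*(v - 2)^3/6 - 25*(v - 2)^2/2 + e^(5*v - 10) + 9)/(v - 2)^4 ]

625/24

Direct substitution gives 0/0.
Apply L'Hôpital: lim (-25*v - 125*(v - 2)^2/2 + 5*e^(5*v - 10) + 45)/(4*(v - 2)^3), still 0/0.
Apply L'Hôpital: lim (-125*v + 25*e^(5*v - 10) + 225)/(12*(v - 2)^2), still 0/0.
Apply L'Hôpital: lim (125*e^(5*v - 10) - 125)/(24*v - 48), still 0/0.
After 4 applications of L'Hôpital's rule the quotient is (625*e^(5*v - 10))/(24); substituting v = 2 gives 625/24.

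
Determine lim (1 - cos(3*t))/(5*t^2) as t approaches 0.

9/10

Substitution gives 0/0.
Use (1 − cos u)/u² → 1/2 with u = 3t: the limit is 3²/(2·5) = 9/10.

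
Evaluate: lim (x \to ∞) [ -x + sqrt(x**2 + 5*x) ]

5/2

This has the form ∞ − ∞. Multiply and divide by the conjugate √(x^2 + 5*x) + x.
That gives (5x) / (√(x^2 + 5*x) + x).
Divide numerator and denominator by x: the limit is 5/(2·1) = 5/2.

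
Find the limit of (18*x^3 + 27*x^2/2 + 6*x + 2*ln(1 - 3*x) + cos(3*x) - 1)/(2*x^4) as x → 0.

-297/16

Substitution gives 0/0; apply L'Hôpital's rule 4 times.
After differentiating numerator and denominator 4 times the quotient is (81*cos(3*x) - 972/(3*x - 1)^4)/(48); at x = 0 this is -297/16.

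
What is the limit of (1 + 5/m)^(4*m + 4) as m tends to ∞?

e^(20)

Write it as [(1 + 5/m)^m]^(4) · (1 + 5/m)^(4). The bracketed term tends to e^(5) and the second factor to 1, so the limit is e^(20).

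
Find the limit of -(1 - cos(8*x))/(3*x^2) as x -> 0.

Substitution gives 0/0.
Use (1 − cos u)/u² → 1/2 with u = 8x: the limit is 8²/(2·(-3)) = -32/3.

-32/3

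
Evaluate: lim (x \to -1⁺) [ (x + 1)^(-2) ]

∞

As x → -1⁺, (x + 1) → 0⁺, so (x + 1)^2 → 0⁺ and 1/(x + 1)^2 → ∞.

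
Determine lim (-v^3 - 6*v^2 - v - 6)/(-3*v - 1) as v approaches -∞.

The numerator has higher degree (3 > 1); the quotient behaves like (-1/(-3))·v^2 for large |v|.
As v → −∞ this diverges to ∞.

∞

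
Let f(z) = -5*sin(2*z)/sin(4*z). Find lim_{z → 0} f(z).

-5/2

Substitution gives 0/0.
Divide numerator and denominator by z: sin(2z)/z → 2 and sin(4z)/z → 4, so the limit is -5·2/4 = -5/2.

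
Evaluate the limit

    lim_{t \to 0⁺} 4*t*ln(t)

0

This is a 0·(−∞) form. Rewrite as 4·ln(t) / t^(−1) and apply L'Hôpital:
the derivative quotient is 4·(1/t) / (−1·t^(−2)) = (-4/1)·t^1 → 0.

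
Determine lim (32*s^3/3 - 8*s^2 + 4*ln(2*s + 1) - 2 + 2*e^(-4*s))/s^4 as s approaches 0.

Substitution gives 0/0; apply L'Hôpital's rule 4 times.
After differentiating numerator and denominator 4 times the quotient is (512*e^(-4*s) - 384/(2*s + 1)^4)/(24); at s = 0 this is 16/3.

16/3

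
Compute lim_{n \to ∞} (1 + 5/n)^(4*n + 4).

The base → 1 and the exponent → ∞: a 1^∞ form.
Take logarithms: (4n + 4)·ln(1 + 5/n). Since ln(1+u) ~ u for small u, this behaves like (4n)·(5/n) → 20.
So the limit is e^(20).

e^(20)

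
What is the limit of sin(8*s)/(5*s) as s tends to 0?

Substitution gives 0/0.
Write it as (8/5)·sin(8s)/(8s); since sin(u)/u → 1, the limit is 8/5.

8/5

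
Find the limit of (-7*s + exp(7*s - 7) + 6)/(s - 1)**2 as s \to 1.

49/2

Direct substitution gives 0/0.
Apply L'Hôpital: lim (7*e^(7*s - 7) - 7)/(2*s - 2), still 0/0.
After 2 applications of L'Hôpital's rule the quotient is (49*e^(7*s - 7))/(2); substituting s = 1 gives 49/2.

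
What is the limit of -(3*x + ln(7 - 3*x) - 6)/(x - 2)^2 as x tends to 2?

Direct substitution gives 0/0.
Apply L'Hôpital: lim (3 - 3/(7 - 3*x))/(4 - 2*x), still 0/0.
After 2 applications of L'Hôpital's rule the quotient is (-9/(7 - 3*x)^2)/(-2); substituting x = 2 gives 9/2.

9/2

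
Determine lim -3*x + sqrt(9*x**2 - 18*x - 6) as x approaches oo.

This has the form ∞ − ∞. Multiply and divide by the conjugate √(9*x^2 - 18*x - 6) + 3x.
That gives (-18x - 6) / (√(9*x^2 - 18*x - 6) + 3x).
Divide numerator and denominator by x: the limit is -18/(2·3) = -3.

-3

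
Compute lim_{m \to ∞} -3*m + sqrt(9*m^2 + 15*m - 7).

This has the form ∞ − ∞. Multiply and divide by the conjugate √(9*m^2 + 15*m - 7) + 3m.
That gives (15m - 7) / (√(9*m^2 + 15*m - 7) + 3m).
Divide numerator and denominator by m: the limit is 15/(2·3) = 5/2.

5/2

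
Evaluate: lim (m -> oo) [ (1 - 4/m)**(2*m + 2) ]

e^(-8)

Let L be the limit and take ln: ln L = lim (2m + 2)·ln(1 - 4/m) = lim (2m + 2)·(-4/m + O(1/m²)) = -8.
Hence L = e^(-8).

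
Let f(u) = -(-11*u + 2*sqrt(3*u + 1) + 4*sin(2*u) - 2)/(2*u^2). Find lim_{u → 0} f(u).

Substitution gives 0/0; apply L'Hôpital's rule 2 times.
After differentiating numerator and denominator 2 times the quotient is (-16*sin(2*u) - 9/(2*(3*u + 1)^(3/2)))/(-4); at u = 0 this is 9/8.

9/8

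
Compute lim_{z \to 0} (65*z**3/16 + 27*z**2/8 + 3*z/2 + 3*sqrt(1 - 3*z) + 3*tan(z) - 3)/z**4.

Substitution gives 0/0 (the numerator vanishes to order 4).
Expand each term to order z^4: the coefficient of z^4 in 3·tan(z) is 0 and in 3·√(1 - 3z) is -1215/128.
Lower-order terms cancel with the polynomial part, so the numerator is (-1215/128)·z^4 + o(z^4), and the limit is (-1215/128)/(1) = -1215/128.

-1215/128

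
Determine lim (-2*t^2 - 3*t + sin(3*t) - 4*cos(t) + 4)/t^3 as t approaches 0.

-9/2

Substitution gives 0/0; apply L'Hôpital's rule 3 times.
After differentiating numerator and denominator 3 times the quotient is (-4*sin(t) - 27*cos(3*t))/(6); at t = 0 this is -9/2.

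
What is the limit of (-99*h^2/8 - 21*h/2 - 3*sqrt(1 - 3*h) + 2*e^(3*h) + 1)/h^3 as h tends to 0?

225/16

Substitution gives 0/0; apply L'Hôpital's rule 3 times.
After differentiating numerator and denominator 3 times the quotient is (54*e^(3*h) + 243/(8*(1 - 3*h)^(5/2)))/(6); at h = 0 this is 225/16.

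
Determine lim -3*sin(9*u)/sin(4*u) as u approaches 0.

Substitution gives 0/0.
Divide numerator and denominator by u: sin(9u)/u → 9 and sin(4u)/u → 4, so the limit is -3·9/4 = -27/4.

-27/4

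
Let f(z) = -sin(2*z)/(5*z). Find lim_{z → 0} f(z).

-2/5

Substitution gives 0/0.
Write it as (2/(-5))·sin(2z)/(2z); since sin(u)/u → 1, the limit is -2/5.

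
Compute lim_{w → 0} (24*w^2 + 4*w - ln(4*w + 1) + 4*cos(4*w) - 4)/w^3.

-64/3

Substitution gives 0/0 (the numerator vanishes to order 3).
Expand each term to order w^3: the coefficient of w^3 in 4·cos(4w) is 0 and in −ln(1 + 4w) is -64/3.
Lower-order terms cancel with the polynomial part, so the numerator is (-64/3)·w^3 + o(w^3), and the limit is (-64/3)/(1) = -64/3.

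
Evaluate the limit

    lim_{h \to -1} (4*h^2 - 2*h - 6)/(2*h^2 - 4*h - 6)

5/4

Since h = -1 makes numerator and denominator zero, (h + 1) divides both.
Cancelling it gives (4*h - 6)/(2*h - 6); now plug in h = -1 to get 5/4.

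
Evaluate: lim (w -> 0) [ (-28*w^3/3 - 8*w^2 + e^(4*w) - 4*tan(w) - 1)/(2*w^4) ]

16/3

Substitution gives 0/0; apply L'Hôpital's rule 4 times.
After differentiating numerator and denominator 4 times the quotient is (256*e^(4*w) - 96*tan(w)^5 - 160*tan(w)^3 - 64*tan(w))/(48); at w = 0 this is 16/3.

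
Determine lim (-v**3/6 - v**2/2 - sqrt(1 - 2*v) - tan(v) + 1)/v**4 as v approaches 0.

Substitution gives 0/0 (the numerator vanishes to order 4).
Expand each term to order v^4: the coefficient of v^4 in −√(1 - 2v) is 5/8 and in −tan(v) is 0.
Lower-order terms cancel with the polynomial part, so the numerator is (5/8)·v^4 + o(v^4), and the limit is (5/8)/(1) = 5/8.

5/8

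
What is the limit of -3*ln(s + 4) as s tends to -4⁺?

As s → -4⁺, s + 4 → 0⁺ and ln(s + 4) → −∞.
Multiplying by -3 gives ∞.

∞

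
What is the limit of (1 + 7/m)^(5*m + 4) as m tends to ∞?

e^(35)

The base → 1 and the exponent → ∞: a 1^∞ form.
Take logarithms: (5m + 4)·ln(1 + 7/m). Since ln(1+u) ~ u for small u, this behaves like (5m)·(7/m) → 35.
So the limit is e^(35).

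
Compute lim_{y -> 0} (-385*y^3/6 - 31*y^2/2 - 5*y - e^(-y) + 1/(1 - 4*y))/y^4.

Substitution gives 0/0; apply L'Hôpital's rule 4 times.
After differentiating numerator and denominator 4 times the quotient is (-e^(-y) - 6144/(4*y - 1)^5)/(24); at y = 0 this is 6143/24.

6143/24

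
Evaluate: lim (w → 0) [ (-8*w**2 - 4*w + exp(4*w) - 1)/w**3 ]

32/3

Direct substitution gives 0/0.
Apply L'Hôpital: lim (-16*w + 4*e^(4*w) - 4)/(3*w^2), still 0/0.
Apply L'Hôpital: lim (16*e^(4*w) - 16)/(6*w), still 0/0.
After 3 applications of L'Hôpital's rule the quotient is (64*e^(4*w))/(6); substituting w = 0 gives 32/3.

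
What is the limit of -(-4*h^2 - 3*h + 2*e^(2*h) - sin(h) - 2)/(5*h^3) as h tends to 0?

Substitution gives 0/0 (the numerator vanishes to order 3).
Expand each term to order h^3: the coefficient of h^3 in 2·e^(2h) is 8/3 and in −sin(h) is 1/6.
Lower-order terms cancel with the polynomial part, so the numerator is (17/6)·h^3 + o(h^3), and the limit is (17/6)/(-5) = -17/30.

-17/30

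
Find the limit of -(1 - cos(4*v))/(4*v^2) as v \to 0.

-2

Substitution gives 0/0.
Use (1 − cos u)/u² → 1/2 with u = 4v: the limit is 4²/(2·(-4)) = -2.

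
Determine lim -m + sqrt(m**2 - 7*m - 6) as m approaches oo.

An ∞ − ∞ form. Rationalising with the conjugate, the difference becomes (-7m - 6) / (√(m^2 - 7*m - 6) + m).
For large m the denominator behaves like 2·m, so the quotient tends to -7/2 = -7/2.

-7/2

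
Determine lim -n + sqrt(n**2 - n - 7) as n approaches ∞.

-1/2

This has the form ∞ − ∞. Multiply and divide by the conjugate √(n^2 - n - 7) + n.
That gives (-n - 7) / (√(n^2 - n - 7) + n).
Divide numerator and denominator by n: the limit is -1/(2·1) = -1/2.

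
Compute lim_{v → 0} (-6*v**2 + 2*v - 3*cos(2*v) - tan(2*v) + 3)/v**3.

Substitution gives 0/0; apply L'Hôpital's rule 3 times.
After differentiating numerator and denominator 3 times the quotient is (-24*sin(2*v) - 48*tan(2*v)^4 - 64*tan(2*v)^2 - 16)/(6); at v = 0 this is -8/3.

-8/3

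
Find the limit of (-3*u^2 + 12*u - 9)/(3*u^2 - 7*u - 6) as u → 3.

-6/11

Direct substitution gives 0/0, so factor. Both numerator and denominator have (u - 3) as a factor.
After cancelling, the expression reduces to (3 - 3*u)/(3*u + 2).
Substituting u = 3 gives -6/11.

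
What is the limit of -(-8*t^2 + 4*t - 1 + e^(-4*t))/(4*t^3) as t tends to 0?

Direct substitution gives 0/0.
Apply L'Hôpital: lim (-16*t + 4 - 4*e^(-4*t))/(-12*t^2), still 0/0.
Apply L'Hôpital: lim (-16 + 16*e^(-4*t))/(-24*t), still 0/0.
After 3 applications of L'Hôpital's rule the quotient is (-64*e^(-4*t))/(-24); substituting t = 0 gives 8/3.

8/3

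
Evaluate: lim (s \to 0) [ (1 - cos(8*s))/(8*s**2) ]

4

Substitution gives 0/0.
Use (1 − cos u)/u² → 1/2 with u = 8s: the limit is 8²/(2·8) = 4.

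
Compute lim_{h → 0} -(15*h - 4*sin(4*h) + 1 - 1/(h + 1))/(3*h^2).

Substitution gives 0/0; apply L'Hôpital's rule 2 times.
After differentiating numerator and denominator 2 times the quotient is (64*sin(4*h) - 2/(h + 1)^3)/(-6); at h = 0 this is 1/3.

1/3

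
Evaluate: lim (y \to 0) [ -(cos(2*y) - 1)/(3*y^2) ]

Direct substitution gives 0/0.
Apply L'Hôpital: lim (-2*sin(2*y))/(-6*y), still 0/0.
After 2 applications of L'Hôpital's rule the quotient is (-4*cos(2*y))/(-6); substituting y = 0 gives 2/3.

2/3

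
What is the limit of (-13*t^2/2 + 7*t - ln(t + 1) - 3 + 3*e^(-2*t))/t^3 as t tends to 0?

Substitution gives 0/0 (the numerator vanishes to order 3).
Expand each term to order t^3: the coefficient of t^3 in −ln(1 + t) is -1/3 and in 3·e^(-2t) is -4.
Lower-order terms cancel with the polynomial part, so the numerator is (-13/3)·t^3 + o(t^3), and the limit is (-13/3)/(1) = -13/3.

-13/3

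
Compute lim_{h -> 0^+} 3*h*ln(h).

0

This is a 0·(−∞) form. Rewrite as 3·ln(h) / h^(−1) and apply L'Hôpital:
the derivative quotient is 3·(1/h) / (−1·h^(−2)) = (-3/1)·h^1 → 0.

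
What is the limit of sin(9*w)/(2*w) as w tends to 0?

9/2

Substitution gives 0/0.
Write it as (9/2)·sin(9w)/(9w); since sin(u)/u → 1, the limit is 9/2.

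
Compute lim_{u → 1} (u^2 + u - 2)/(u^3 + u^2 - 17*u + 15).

Direct substitution gives 0/0, so factor. Both numerator and denominator have (u - 1) as a factor.
After cancelling, the expression reduces to (u + 2)/(u^2 + 2*u - 15).
Substituting u = 1 gives -1/4.

-1/4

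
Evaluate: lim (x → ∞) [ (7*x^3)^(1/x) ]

Base → ∞ and exponent → 0: an ∞^0 form.
Take logs: (1/x)·ln(7·x^3) = (ln 7 + 3·ln x)/x → 0.
So the limit is e^0 = 1.

1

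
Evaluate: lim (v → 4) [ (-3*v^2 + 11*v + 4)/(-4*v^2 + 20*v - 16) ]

13/12

At v = 4 both the top and bottom vanish — a removable singularity. Factoring out (v - 4) from each leaves (-3*v - 1)/(4 - 4*v), which at v = 4 equals 13/12.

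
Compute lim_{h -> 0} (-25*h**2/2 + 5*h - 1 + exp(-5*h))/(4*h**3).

-125/24

Direct substitution gives 0/0.
Apply L'Hôpital: lim (-25*h + 5 - 5*e^(-5*h))/(12*h^2), still 0/0.
Apply L'Hôpital: lim (-25 + 25*e^(-5*h))/(24*h), still 0/0.
After 3 applications of L'Hôpital's rule the quotient is (-125*e^(-5*h))/(24); substituting h = 0 gives -125/24.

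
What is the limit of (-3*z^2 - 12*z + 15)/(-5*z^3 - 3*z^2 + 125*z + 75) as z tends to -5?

-9/110

Direct substitution gives 0/0, so factor. Both numerator and denominator have (z + 5) as a factor.
After cancelling, the expression reduces to (3 - 3*z)/(-5*z^2 + 22*z + 15).
Substituting z = -5 gives -9/110.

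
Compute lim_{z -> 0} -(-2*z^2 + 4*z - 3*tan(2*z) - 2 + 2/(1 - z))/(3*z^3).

Substitution gives 0/0; apply L'Hôpital's rule 3 times.
After differentiating numerator and denominator 3 times the quotient is (-96*tan(2*z)^2/cos(2*z)^2 - 48/cos(2*z)^4 + 12/(z - 1)^4)/(-18); at z = 0 this is 2.

2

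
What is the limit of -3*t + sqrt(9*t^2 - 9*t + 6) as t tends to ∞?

This has the form ∞ − ∞. Multiply and divide by the conjugate √(9*t^2 - 9*t + 6) + 3t.
That gives (-9t + 6) / (√(9*t^2 - 9*t + 6) + 3t).
Divide numerator and denominator by t: the limit is -9/(2·3) = -3/2.

-3/2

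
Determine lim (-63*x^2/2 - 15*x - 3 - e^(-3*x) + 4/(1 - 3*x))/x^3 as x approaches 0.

Substitution gives 0/0 (the numerator vanishes to order 3).
Expand each term to order x^3: the coefficient of x^3 in −e^(-3x) is 9/2 and in 4·1/(1 - 3x) is 108.
Lower-order terms cancel with the polynomial part, so the numerator is (225/2)·x^3 + o(x^3), and the limit is (225/2)/(1) = 225/2.

225/2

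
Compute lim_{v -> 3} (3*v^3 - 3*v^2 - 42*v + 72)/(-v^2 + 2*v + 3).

-21/4

Direct substitution gives 0/0, so factor. Both numerator and denominator have (v - 3) as a factor.
After cancelling, the expression reduces to (3*v^2 + 6*v - 24)/(-v - 1).
Substituting v = 3 gives -21/4.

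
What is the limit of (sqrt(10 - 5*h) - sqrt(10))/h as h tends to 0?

A 0/0 form; rationalise with √(10 - 5h) + √10. This collapses the numerator to -5h, leaving -5/(√(10 - 5h) + √10) → -5/(2√10) = -√(10)/4.

-√(10)/4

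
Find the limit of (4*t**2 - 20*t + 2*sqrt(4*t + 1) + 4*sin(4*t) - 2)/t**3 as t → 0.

Substitution gives 0/0 (the numerator vanishes to order 3).
Expand each term to order t^3: the coefficient of t^3 in 2·√(1 + 4t) is 8 and in 4·sin(4t) is -128/3.
Lower-order terms cancel with the polynomial part, so the numerator is (-104/3)·t^3 + o(t^3), and the limit is (-104/3)/(1) = -104/3.

-104/3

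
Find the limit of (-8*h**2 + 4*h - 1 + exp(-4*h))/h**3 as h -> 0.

-32/3

Direct substitution gives 0/0.
Apply L'Hôpital: lim (-16*h + 4 - 4*e^(-4*h))/(3*h^2), still 0/0.
Apply L'Hôpital: lim (-16 + 16*e^(-4*h))/(6*h), still 0/0.
After 3 applications of L'Hôpital's rule the quotient is (-64*e^(-4*h))/(6); substituting h = 0 gives -32/3.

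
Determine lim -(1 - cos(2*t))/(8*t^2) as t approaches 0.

-1/4

Substitution gives 0/0.
Use (1 − cos u)/u² → 1/2 with u = 2t: the limit is 2²/(2·(-8)) = -1/4.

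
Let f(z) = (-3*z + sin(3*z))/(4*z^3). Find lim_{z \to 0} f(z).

-9/8

Direct substitution gives 0/0.
Apply L'Hôpital: lim (3*cos(3*z) - 3)/(12*z^2), still 0/0.
Apply L'Hôpital: lim (-9*sin(3*z))/(24*z), still 0/0.
After 3 applications of L'Hôpital's rule the quotient is (-27*cos(3*z))/(24); substituting z = 0 gives -9/8.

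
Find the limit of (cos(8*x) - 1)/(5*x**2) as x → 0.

Direct substitution gives 0/0.
Apply L'Hôpital: lim (-8*sin(8*x))/(10*x), still 0/0.
After 2 applications of L'Hôpital's rule the quotient is (-64*cos(8*x))/(10); substituting x = 0 gives -32/5.

-32/5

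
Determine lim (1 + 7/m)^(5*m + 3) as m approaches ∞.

The base → 1 and the exponent → ∞: a 1^∞ form.
Take logarithms: (5m + 3)·ln(1 + 7/m). Since ln(1+u) ~ u for small u, this behaves like (5m)·(7/m) → 35.
So the limit is e^(35).

e^(35)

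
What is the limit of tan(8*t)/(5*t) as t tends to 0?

Substitution gives 0/0.
Since tan(u)/u → 1 as u → 0, tan(8t)/(8t) → 1 and the limit is 8/5.

8/5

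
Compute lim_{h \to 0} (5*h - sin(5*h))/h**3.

125/6

Direct substitution gives 0/0.
Apply L'Hôpital: lim (5 - 5*cos(5*h))/(3*h^2), still 0/0.
Apply L'Hôpital: lim (25*sin(5*h))/(6*h), still 0/0.
After 3 applications of L'Hôpital's rule the quotient is (125*cos(5*h))/(6); substituting h = 0 gives 125/6.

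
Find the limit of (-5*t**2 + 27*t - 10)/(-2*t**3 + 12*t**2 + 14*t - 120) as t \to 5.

Since t = 5 makes numerator and denominator zero, (t - 5) divides both.
Cancelling it gives (2 - 5*t)/(-2*t^2 + 2*t + 24); now plug in t = 5 to get 23/16.

23/16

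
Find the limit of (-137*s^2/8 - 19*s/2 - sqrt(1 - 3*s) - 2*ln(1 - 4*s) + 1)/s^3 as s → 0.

Substitution gives 0/0; apply L'Hôpital's rule 3 times.
After differentiating numerator and denominator 3 times the quotient is (-256/(4*s - 1)^3 + 81/(8*(1 - 3*s)^(5/2)))/(6); at s = 0 this is 2129/48.

2129/48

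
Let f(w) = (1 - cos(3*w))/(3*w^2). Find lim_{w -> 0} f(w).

3/2

Substitution gives 0/0.
Use (1 − cos u)/u² → 1/2 with u = 3w: the limit is 3²/(2·3) = 3/2.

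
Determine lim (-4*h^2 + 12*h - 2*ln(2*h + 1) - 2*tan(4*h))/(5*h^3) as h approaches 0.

-48/5

Substitution gives 0/0 (the numerator vanishes to order 3).
Expand each term to order h^3: the coefficient of h^3 in -2·tan(4h) is -128/3 and in -2·ln(1 + 2h) is -16/3.
Lower-order terms cancel with the polynomial part, so the numerator is (-48)·h^3 + o(h^3), and the limit is (-48)/(5) = -48/5.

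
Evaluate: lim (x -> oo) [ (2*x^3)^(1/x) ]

1

Base → ∞ and exponent → 0: an ∞^0 form.
Take logs: (1/x)·ln(2·x^3) = (ln 2 + 3·ln x)/x → 0.
So the limit is e^0 = 1.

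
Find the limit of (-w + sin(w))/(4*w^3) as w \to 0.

Direct substitution gives 0/0.
Apply L'Hôpital: lim (cos(w) - 1)/(12*w^2), still 0/0.
Apply L'Hôpital: lim (-sin(w))/(24*w), still 0/0.
After 3 applications of L'Hôpital's rule the quotient is (-cos(w))/(24); substituting w = 0 gives -1/24.

-1/24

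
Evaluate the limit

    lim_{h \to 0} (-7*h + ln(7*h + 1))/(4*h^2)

-49/8

Direct substitution gives 0/0.
Apply L'Hôpital: lim (-7 + 7/(7*h + 1))/(8*h), still 0/0.
After 2 applications of L'Hôpital's rule the quotient is (-49/(7*h + 1)^2)/(8); substituting h = 0 gives -49/8.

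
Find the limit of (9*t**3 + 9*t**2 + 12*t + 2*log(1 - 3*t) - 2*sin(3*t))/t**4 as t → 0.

-81/2

Substitution gives 0/0 (the numerator vanishes to order 4).
Expand each term to order t^4: the coefficient of t^4 in 2·ln(1 - 3t) is -81/2 and in -2·sin(3t) is 0.
Lower-order terms cancel with the polynomial part, so the numerator is (-81/2)·t^4 + o(t^4), and the limit is (-81/2)/(1) = -81/2.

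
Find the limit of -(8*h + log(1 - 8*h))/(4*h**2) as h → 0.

Direct substitution gives 0/0.
Apply L'Hôpital: lim (8 - 8/(1 - 8*h))/(-8*h), still 0/0.
After 2 applications of L'Hôpital's rule the quotient is (-64/(1 - 8*h)^2)/(-8); substituting h = 0 gives 8.

8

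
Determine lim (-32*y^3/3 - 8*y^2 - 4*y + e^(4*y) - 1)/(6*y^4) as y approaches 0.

Direct substitution gives 0/0.
Apply L'Hôpital: lim (-32*y^2 - 16*y + 4*e^(4*y) - 4)/(24*y^3), still 0/0.
Apply L'Hôpital: lim (-64*y + 16*e^(4*y) - 16)/(72*y^2), still 0/0.
Apply L'Hôpital: lim (64*e^(4*y) - 64)/(144*y), still 0/0.
After 4 applications of L'Hôpital's rule the quotient is (256*e^(4*y))/(144); substituting y = 0 gives 16/9.

16/9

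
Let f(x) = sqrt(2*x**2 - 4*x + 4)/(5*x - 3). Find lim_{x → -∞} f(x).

-√(2)/5

For large |x|, √(2*x^2 - 4*x + 4) ≈ √2·|x| and the denominator ≈ 5x.
Since x → −∞, |x| = −x, giving −√2/(5) = -√(2)/5.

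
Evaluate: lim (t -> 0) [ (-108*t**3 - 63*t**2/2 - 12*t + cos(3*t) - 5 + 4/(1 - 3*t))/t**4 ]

Substitution gives 0/0 (the numerator vanishes to order 4).
Expand each term to order t^4: the coefficient of t^4 in cos(3t) is 27/8 and in 4·1/(1 - 3t) is 324.
Lower-order terms cancel with the polynomial part, so the numerator is (2619/8)·t^4 + o(t^4), and the limit is (2619/8)/(1) = 2619/8.

2619/8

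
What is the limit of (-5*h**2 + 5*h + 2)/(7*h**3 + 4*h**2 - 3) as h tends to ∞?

The denominator has degree 3 and the numerator degree 2. Dividing numerator and denominator by h^3 sends every term to 0 except the leading denominator term, so the limit is 0.

0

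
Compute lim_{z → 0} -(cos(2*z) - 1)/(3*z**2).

Direct substitution gives 0/0.
Apply L'Hôpital: lim (-2*sin(2*z))/(-6*z), still 0/0.
After 2 applications of L'Hôpital's rule the quotient is (-4*cos(2*z))/(-6); substituting z = 0 gives 2/3.

2/3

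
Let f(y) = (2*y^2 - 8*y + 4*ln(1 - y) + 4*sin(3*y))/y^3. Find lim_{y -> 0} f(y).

Substitution gives 0/0 (the numerator vanishes to order 3).
Expand each term to order y^3: the coefficient of y^3 in 4·ln(1 - y) is -4/3 and in 4·sin(3y) is -18.
Lower-order terms cancel with the polynomial part, so the numerator is (-58/3)·y^3 + o(y^3), and the limit is (-58/3)/(1) = -58/3.

-58/3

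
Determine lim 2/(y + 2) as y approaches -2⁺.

∞

As y → -2⁺, (y + 2) → 0⁺, so (y + 2)^1 → 0⁺ and 2/(y + 2)^1 → ∞.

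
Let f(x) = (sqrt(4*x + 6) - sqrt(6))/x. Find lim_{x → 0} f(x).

A 0/0 form; rationalise with √(6 + 4x) + √6. This collapses the numerator to 4x, leaving 4/(√(6 + 4x) + √6) → 4/(2√6) = √(6)/3.

√(6)/3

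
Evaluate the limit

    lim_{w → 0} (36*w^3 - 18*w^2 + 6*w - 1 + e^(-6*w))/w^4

Direct substitution gives 0/0.
Apply L'Hôpital: lim (108*w^2 - 36*w + 6 - 6*e^(-6*w))/(4*w^3), still 0/0.
Apply L'Hôpital: lim (216*w - 36 + 36*e^(-6*w))/(12*w^2), still 0/0.
Apply L'Hôpital: lim (216 - 216*e^(-6*w))/(24*w), still 0/0.
After 4 applications of L'Hôpital's rule the quotient is (1296*e^(-6*w))/(24); substituting w = 0 gives 54.

54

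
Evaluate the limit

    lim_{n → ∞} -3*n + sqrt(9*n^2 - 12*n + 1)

-2

This has the form ∞ − ∞. Multiply and divide by the conjugate √(9*n^2 - 12*n + 1) + 3n.
That gives (-12n + 1) / (√(9*n^2 - 12*n + 1) + 3n).
Divide numerator and denominator by n: the limit is -12/(2·3) = -2.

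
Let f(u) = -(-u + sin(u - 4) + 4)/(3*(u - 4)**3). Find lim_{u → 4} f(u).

Direct substitution gives 0/0.
Apply L'Hôpital: lim (cos(u - 4) - 1)/(-9*(u - 4)^2), still 0/0.
Apply L'Hôpital: lim (-sin(u - 4))/(72 - 18*u), still 0/0.
After 3 applications of L'Hôpital's rule the quotient is (-cos(u - 4))/(-18); substituting u = 4 gives 1/18.

1/18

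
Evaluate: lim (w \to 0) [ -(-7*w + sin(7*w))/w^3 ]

343/6

Direct substitution gives 0/0.
Apply L'Hôpital: lim (7*cos(7*w) - 7)/(-3*w^2), still 0/0.
Apply L'Hôpital: lim (-49*sin(7*w))/(-6*w), still 0/0.
After 3 applications of L'Hôpital's rule the quotient is (-343*cos(7*w))/(-6); substituting w = 0 gives 343/6.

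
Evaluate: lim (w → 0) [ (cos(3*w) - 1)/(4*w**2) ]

Direct substitution gives 0/0.
Apply L'Hôpital: lim (-3*sin(3*w))/(8*w), still 0/0.
After 2 applications of L'Hôpital's rule the quotient is (-9*cos(3*w))/(8); substituting w = 0 gives -9/8.

-9/8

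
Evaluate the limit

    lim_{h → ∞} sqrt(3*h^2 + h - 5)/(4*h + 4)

For large |h|, √(3*h^2 + h - 5) ≈ √3·|h| and the denominator ≈ 4h.
Since h → +∞, |h| = h, giving √3/(4) = √(3)/4.

√(3)/4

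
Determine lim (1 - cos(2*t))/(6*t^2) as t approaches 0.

1/3

Substitution gives 0/0.
Use (1 − cos u)/u² → 1/2 with u = 2t: the limit is 2²/(2·6) = 1/3.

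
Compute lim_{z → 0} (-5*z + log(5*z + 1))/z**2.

-25/2

Direct substitution gives 0/0.
Apply L'Hôpital: lim (-5 + 5/(5*z + 1))/(2*z), still 0/0.
After 2 applications of L'Hôpital's rule the quotient is (-25/(5*z + 1)^2)/(2); substituting z = 0 gives -25/2.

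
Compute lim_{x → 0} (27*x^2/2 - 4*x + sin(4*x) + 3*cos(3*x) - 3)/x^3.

-32/3

Substitution gives 0/0; apply L'Hôpital's rule 3 times.
After differentiating numerator and denominator 3 times the quotient is (81*sin(3*x) - 64*cos(4*x))/(6); at x = 0 this is -32/3.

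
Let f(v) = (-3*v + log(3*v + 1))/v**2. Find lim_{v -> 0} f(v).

Direct substitution gives 0/0.
Apply L'Hôpital: lim (-3 + 3/(3*v + 1))/(2*v), still 0/0.
After 2 applications of L'Hôpital's rule the quotient is (-9/(3*v + 1)^2)/(2); substituting v = 0 gives -9/2.

-9/2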